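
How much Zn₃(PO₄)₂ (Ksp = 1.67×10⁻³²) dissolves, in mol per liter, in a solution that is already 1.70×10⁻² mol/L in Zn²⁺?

2.92×10⁻¹⁴ M

Zn₃(PO₄)₂(s) ⇌ 3 Zn²⁺(aq) + 2 PO₄³⁻(aq)
Zn²⁺ is already present at 1.70×10⁻² mol/L. If s mol/L of Zn₃(PO₄)₂ dissolves, [PO₄³⁻] = 2s while [Zn²⁺] ≈ 1.70×10⁻² mol/L.
Ksp = [Zn²⁺]^3[PO₄³⁻]^2 = (1.70×10⁻²)^3(2s)^2
(2s)^2 = 1.67×10⁻³² / (1.70×10⁻²)^3 = 3.40×10⁻²⁷
s = 2.92×10⁻¹⁴ mol/L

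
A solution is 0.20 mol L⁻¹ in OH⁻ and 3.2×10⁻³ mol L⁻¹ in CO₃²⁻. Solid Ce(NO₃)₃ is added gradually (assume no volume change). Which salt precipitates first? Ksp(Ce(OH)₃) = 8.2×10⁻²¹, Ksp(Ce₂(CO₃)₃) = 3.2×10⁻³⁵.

A salt starts to precipitate once the ion product Q reaches its Ksp.
For Ce(OH)₃: [Ce³⁺] = (Ksp/[OH⁻]^3) = 1.0×10⁻¹⁸ mol L⁻¹
For Ce₂(CO₃)₃: [Ce³⁺] = (Ksp/[CO₃²⁻]^3)^(1/2) = 3.1×10⁻¹⁴ mol L⁻¹
The smaller threshold [Ce³⁺] is reached first, so Ce(OH)₃ precipitates first.

Ce(OH)₃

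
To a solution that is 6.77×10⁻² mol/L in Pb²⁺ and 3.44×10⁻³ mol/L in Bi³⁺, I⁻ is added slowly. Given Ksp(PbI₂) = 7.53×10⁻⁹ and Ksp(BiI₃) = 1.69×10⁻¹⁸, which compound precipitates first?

BiI₃

Each salt precipitates once Q = Ksp for that salt.
For PbI₂: [I⁻] = (Ksp/[Pb²⁺])^(1/2) = 3.34×10⁻⁴ mol/L
For BiI₃: [I⁻] = (Ksp/[Bi³⁺])^(1/3) = 7.89×10⁻⁶ mol/L
Since BiI₃ needs less I⁻ to reach saturation, it precipitates first.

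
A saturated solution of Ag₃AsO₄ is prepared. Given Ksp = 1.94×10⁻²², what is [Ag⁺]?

Ag₃AsO₄(s) ⇌ 3 Ag⁺(aq) + AsO₄³⁻(aq)
If s mol/L of Ag₃AsO₄ dissolves, [Ag⁺] = 3s and [AsO₄³⁻] = s.
Ksp = [Ag⁺]^3[AsO₄³⁻] = (3s)^3 · s = 27s^4 = 1.94×10⁻²²
s = 1.64×10⁻⁶ mol/L
[Ag⁺] = 3s = 4.91×10⁻⁶ mol/L

4.91×10⁻⁶ M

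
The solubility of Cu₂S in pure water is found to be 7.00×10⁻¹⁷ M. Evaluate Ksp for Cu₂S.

Ksp = 1.37×10⁻⁴⁸

Cu₂S(s) ⇌ 2 Cu⁺(aq) + S²⁻(aq)
Let s be the molar solubility. Then [Cu⁺] = 2s and [S²⁻] = s.
Ksp = [Cu⁺]^2[S²⁻] = (2s)^2 · s = 4s^3
Ksp = 4 × (7.00×10⁻¹⁷)^3 = 1.37×10⁻⁴⁸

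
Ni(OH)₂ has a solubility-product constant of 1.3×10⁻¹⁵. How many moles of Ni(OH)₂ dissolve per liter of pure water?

6.9×10⁻⁶ M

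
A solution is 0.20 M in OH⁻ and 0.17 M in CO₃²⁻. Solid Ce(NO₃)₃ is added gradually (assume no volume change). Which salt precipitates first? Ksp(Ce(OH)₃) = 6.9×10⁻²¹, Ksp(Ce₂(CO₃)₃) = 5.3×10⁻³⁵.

Ce(OH)₃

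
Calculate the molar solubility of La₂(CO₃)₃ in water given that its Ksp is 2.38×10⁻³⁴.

La₂(CO₃)₃(s) ⇌ 2 La³⁺(aq) + 3 CO₃²⁻(aq)
With molar solubility s: [La³⁺] = 2s, [CO₃²⁻] = 3s.
Ksp = [La³⁺]^2[CO₃²⁻]^3 = (2s)^2 · (3s)^3 = 108s^5
108s^5 = 2.38×10⁻³⁴  ⇒  s^5 = 2.20×10⁻³⁶
s = 7.39×10⁻⁸ mol L⁻¹

7.39×10⁻⁸ M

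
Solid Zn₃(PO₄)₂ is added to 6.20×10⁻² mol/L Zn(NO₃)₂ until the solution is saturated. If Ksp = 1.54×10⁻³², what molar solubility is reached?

4.02×10⁻¹⁵ M

Zn₃(PO₄)₂(s) ⇌ 3 Zn²⁺(aq) + 2 PO₄³⁻(aq)
Zn²⁺ is already present at 6.20×10⁻² mol/L. If s mol/L of Zn₃(PO₄)₂ dissolves, [PO₄³⁻] = 2s while [Zn²⁺] ≈ 6.20×10⁻² mol/L.
Ksp = [Zn²⁺]^3[PO₄³⁻]^2 = (6.20×10⁻²)^3(2s)^2
(2s)^2 = 1.54×10⁻³² / (6.20×10⁻²)^3 = 6.46×10⁻²⁹
s = 4.02×10⁻¹⁵ mol/L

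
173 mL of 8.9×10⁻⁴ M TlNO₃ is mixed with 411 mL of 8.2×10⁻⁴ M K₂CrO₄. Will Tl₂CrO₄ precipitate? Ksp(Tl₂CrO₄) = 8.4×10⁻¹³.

The combined volume is 584 mL.
[Tl⁺] = (8.9×10⁻⁴)(173)/584 = 2.6×10⁻⁴ M
[CrO₄²⁻] = (8.2×10⁻⁴)(411)/584 = 5.8×10⁻⁴ M
Q = [Tl⁺]^2[CrO₄²⁻] = 4.0×10⁻¹¹
Q = 4.0×10⁻¹¹ > Ksp = 8.4×10⁻¹³, so the solution is supersaturated and Tl₂CrO₄ precipitates.

Yes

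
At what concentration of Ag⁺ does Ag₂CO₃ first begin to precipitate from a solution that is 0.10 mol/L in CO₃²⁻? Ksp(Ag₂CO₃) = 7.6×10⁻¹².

Precipitation begins when Q = Ksp.
Ag₂CO₃(s) ⇌ 2 Ag⁺(aq) + CO₃²⁻(aq)
Ksp = [Ag⁺]^2[CO₃²⁻] = [Ag⁺]^2(0.10)
[Ag⁺]^2 = 7.6×10⁻¹² / (0.10) = 7.6×10⁻¹¹
[Ag⁺] = 8.7×10⁻⁶ mol/L

8.7×10⁻⁶ M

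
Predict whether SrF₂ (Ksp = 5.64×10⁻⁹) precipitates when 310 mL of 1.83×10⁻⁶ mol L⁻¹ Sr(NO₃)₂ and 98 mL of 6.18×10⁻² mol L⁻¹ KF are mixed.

No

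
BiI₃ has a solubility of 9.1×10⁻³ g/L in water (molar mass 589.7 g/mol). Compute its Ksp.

s = (9.1×10⁻³ g L⁻¹)/(589.7 g mol⁻¹) = 1.543×10⁻⁵ M
BiI₃(s) ⇌ Bi³⁺(aq) + 3 I⁻(aq)
Let s be the molar solubility. Then [Bi³⁺] = s and [I⁻] = 3s.
Ksp = [Bi³⁺][I⁻]^3 = s · (3s)^3 = 27s^4
Ksp = 27 × (1.543×10⁻⁵)^4 = 1.5×10⁻¹⁸

Ksp = 1.5×10⁻¹⁸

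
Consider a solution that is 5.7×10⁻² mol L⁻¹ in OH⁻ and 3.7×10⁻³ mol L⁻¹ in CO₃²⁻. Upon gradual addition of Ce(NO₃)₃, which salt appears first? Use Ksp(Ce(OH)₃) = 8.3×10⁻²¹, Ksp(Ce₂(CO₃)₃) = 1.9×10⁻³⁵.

A salt starts to precipitate once the ion product Q reaches its Ksp.
For Ce(OH)₃: [Ce³⁺] = (Ksp/[OH⁻]^3) = 4.5×10⁻¹⁷ mol L⁻¹
For Ce₂(CO₃)₃: [Ce³⁺] = (Ksp/[CO₃²⁻]^3)^(1/2) = 1.9×10⁻¹⁴ mol L⁻¹
The smaller threshold [Ce³⁺] is reached first, so Ce(OH)₃ precipitates first.

Ce(OH)₃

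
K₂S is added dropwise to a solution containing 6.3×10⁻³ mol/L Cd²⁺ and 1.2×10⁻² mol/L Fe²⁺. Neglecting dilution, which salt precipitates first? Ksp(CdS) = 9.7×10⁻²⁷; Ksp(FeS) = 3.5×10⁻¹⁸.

Precipitation of each salt begins when its ion product equals Ksp.
For CdS: [S²⁻] = (Ksp/[Cd²⁺]) = 1.5×10⁻²⁴ mol/L
For FeS: [S²⁻] = (Ksp/[Fe²⁺]) = 2.9×10⁻¹⁶ mol/L
The smaller threshold [S²⁻] is reached first, so CdS precipitates first.

CdS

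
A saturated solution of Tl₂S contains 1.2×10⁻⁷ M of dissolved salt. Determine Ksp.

Tl₂S(s) ⇌ 2 Tl⁺(aq) + S²⁻(aq)
For each mole of Tl₂S that dissolves per liter, [Tl⁺] = 2s and [S²⁻] = s; let s denote this solubility.
Ksp = [Tl⁺]^2[S²⁻] = (2s)^2 · s = 4s^3
Ksp = 4 × (1.2×10⁻⁷)^3 = 6.9×10⁻²¹

Ksp = 6.9×10⁻²¹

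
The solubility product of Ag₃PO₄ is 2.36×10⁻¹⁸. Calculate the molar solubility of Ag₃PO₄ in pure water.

Ag₃PO₄(s) ⇌ 3 Ag⁺(aq) + PO₄³⁻(aq)
Let s be the molar solubility. Then [Ag⁺] = 3s and [PO₄³⁻] = s.
Ksp = [Ag⁺]^3[PO₄³⁻] = (3s)^3 · s = 27s^4
27s^4 = 2.36×10⁻¹⁸  ⇒  s^4 = 8.74×10⁻²⁰
Taking the 4th root, s = 1.72×10⁻⁵ mol/L.

1.72×10⁻⁵ M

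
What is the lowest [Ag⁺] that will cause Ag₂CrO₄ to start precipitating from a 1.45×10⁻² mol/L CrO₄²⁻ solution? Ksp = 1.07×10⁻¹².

8.59×10⁻⁶ M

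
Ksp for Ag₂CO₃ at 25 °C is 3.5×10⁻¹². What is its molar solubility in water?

9.6×10⁻⁵ M

Ag₂CO₃(s) ⇌ 2 Ag⁺(aq) + CO₃²⁻(aq)
If s mol/L of Ag₂CO₃ dissolves, [Ag⁺] = 2s and [CO₃²⁻] = s.
Ksp = [Ag⁺]^2[CO₃²⁻] = (2s)^2 · s = 4s^3
4s^3 = 3.5×10⁻¹²  ⇒  s^3 = 8.8×10⁻¹³
s = 9.6×10⁻⁵ mol L⁻¹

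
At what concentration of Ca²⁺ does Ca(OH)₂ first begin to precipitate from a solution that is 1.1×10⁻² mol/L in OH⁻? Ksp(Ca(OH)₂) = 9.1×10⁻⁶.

7.5×10⁻² M

Precipitation begins when Q = Ksp.
Ca(OH)₂(s) ⇌ Ca²⁺(aq) + 2 OH⁻(aq)
Ksp = [Ca²⁺][OH⁻]^2 = [Ca²⁺](1.1×10⁻²)^2
[Ca²⁺] = 9.1×10⁻⁶ / (1.1×10⁻²)^2 = 7.5×10⁻²
[Ca²⁺] = 7.5×10⁻² mol/L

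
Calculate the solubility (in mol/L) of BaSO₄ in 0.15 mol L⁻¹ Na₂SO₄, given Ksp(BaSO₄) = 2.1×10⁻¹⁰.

BaSO₄(s) ⇌ Ba²⁺(aq) + SO₄²⁻(aq)
SO₄²⁻ is already present at 0.15 mol L⁻¹. If s mol/L of BaSO₄ dissolves, [Ba²⁺] = s while [SO₄²⁻] ≈ 0.15 mol L⁻¹.
Ksp = [Ba²⁺][SO₄²⁻] = s(0.15)
s = 2.1×10⁻¹⁰ / (0.15) = 1.4×10⁻⁹
s = 1.4×10⁻⁹ mol L⁻¹

1.4×10⁻⁹ M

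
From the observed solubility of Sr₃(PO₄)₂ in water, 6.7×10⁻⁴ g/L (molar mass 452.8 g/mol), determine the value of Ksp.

Ksp = 7.7×10⁻²⁸

s = (6.7×10⁻⁴ g L⁻¹)/(452.8 g mol⁻¹) = 1.480×10⁻⁶ M
Sr₃(PO₄)₂(s) ⇌ 3 Sr²⁺(aq) + 2 PO₄³⁻(aq)
Call the molar solubility s, so that [Sr²⁺] = 3s and [PO₄³⁻] = 2s.
Ksp = [Sr²⁺]^3[PO₄³⁻]^2 = (3s)^3 · (2s)^2 = 108s^5
Ksp = 108 × (1.480×10⁻⁶)^5 = 7.7×10⁻²⁸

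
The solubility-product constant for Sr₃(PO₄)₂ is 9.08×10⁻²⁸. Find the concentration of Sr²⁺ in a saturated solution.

Sr₃(PO₄)₂(s) ⇌ 3 Sr²⁺(aq) + 2 PO₄³⁻(aq)
Call the molar solubility s, so that [Sr²⁺] = 3s and [PO₄³⁻] = 2s.
Ksp = [Sr²⁺]^3[PO₄³⁻]^2 = (3s)^3 · (2s)^2 = 108s^5 = 9.08×10⁻²⁸
s = 1.53×10⁻⁶ M
[Sr²⁺] = 3s = 4.59×10⁻⁶ M

4.59×10⁻⁶ M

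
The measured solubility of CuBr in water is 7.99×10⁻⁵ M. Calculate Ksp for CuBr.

CuBr(s) ⇌ Cu⁺(aq) + Br⁻(aq)
Call the molar solubility s, so that [Cu⁺] = s and [Br⁻] = s.
Ksp = [Cu⁺][Br⁻] = s · s = s^2
Ksp = (7.99×10⁻⁵)^2 = 6.38×10⁻⁹

Ksp = 6.38×10⁻⁹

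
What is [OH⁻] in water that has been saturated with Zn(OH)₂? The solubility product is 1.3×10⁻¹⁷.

Zn(OH)₂(s) ⇌ Zn²⁺(aq) + 2 OH⁻(aq)
With molar solubility s: [Zn²⁺] = s, [OH⁻] = 2s.
Ksp = [Zn²⁺][OH⁻]^2 = s · (2s)^2 = 4s^3 = 1.3×10⁻¹⁷
s = 1.5×10⁻⁶ mol/L
[OH⁻] = 2s = 3.0×10⁻⁶ mol/L

3.0×10⁻⁶ M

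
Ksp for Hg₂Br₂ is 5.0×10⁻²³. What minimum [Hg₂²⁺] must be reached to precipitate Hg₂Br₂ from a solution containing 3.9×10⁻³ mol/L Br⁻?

3.3×10⁻¹⁸ M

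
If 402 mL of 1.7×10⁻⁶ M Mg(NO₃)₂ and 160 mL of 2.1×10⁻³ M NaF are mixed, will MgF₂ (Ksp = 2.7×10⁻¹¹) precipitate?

No

After mixing, V = 402 mL + 160 mL = 562 mL.
[Mg²⁺] = (1.7×10⁻⁶)(402)/562 = 1.2×10⁻⁶ M
[F⁻] = (2.1×10⁻³)(160)/562 = 6.0×10⁻⁴ M
Q = [Mg²⁺][F⁻]^2 = 4.3×10⁻¹³
Since Q (4.3×10⁻¹³) is less than Ksp (2.7×10⁻¹¹), no MgF₂ precipitates.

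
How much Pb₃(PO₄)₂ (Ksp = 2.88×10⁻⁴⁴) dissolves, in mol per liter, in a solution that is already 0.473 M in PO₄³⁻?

1.68×10⁻¹⁵ M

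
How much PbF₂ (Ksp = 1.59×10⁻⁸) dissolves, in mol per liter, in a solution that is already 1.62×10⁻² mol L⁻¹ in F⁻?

6.06×10⁻⁵ M

PbF₂(s) ⇌ Pb²⁺(aq) + 2 F⁻(aq)
With F⁻ already at 1.62×10⁻² mol L⁻¹ and s small, take [F⁻] ≈ 1.62×10⁻² mol L⁻¹ and [Pb²⁺] = s.
Ksp = [Pb²⁺][F⁻]^2 = s(1.62×10⁻²)^2
s = 1.59×10⁻⁸ / (1.62×10⁻²)^2 = 6.06×10⁻⁵
s = 6.06×10⁻⁵ mol L⁻¹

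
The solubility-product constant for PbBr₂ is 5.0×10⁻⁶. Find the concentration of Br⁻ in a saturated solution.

2.2×10⁻² M

PbBr₂(s) ⇌ Pb²⁺(aq) + 2 Br⁻(aq)
For each mole of PbBr₂ that dissolves per liter, [Pb²⁺] = s and [Br⁻] = 2s; let s denote this solubility.
Ksp = [Pb²⁺][Br⁻]^2 = s · (2s)^2 = 4s^3 = 5.0×10⁻⁶
s = 1.1×10⁻² mol/L
[Br⁻] = 2s = 2.2×10⁻² mol/L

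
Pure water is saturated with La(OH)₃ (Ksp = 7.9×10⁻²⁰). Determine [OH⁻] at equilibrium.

La(OH)₃(s) ⇌ La³⁺(aq) + 3 OH⁻(aq)
Call the molar solubility s, so that [La³⁺] = s and [OH⁻] = 3s.
Ksp = [La³⁺][OH⁻]^3 = s · (3s)^3 = 27s^4 = 7.9×10⁻²⁰
s = 7.4×10⁻⁶ mol/L
[OH⁻] = 3s = 2.2×10⁻⁵ mol/L

2.2×10⁻⁵ M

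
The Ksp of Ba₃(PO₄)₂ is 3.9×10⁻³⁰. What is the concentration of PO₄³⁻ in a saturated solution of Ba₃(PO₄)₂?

Ba₃(PO₄)₂(s) ⇌ 3 Ba²⁺(aq) + 2 PO₄³⁻(aq)
For each mole of Ba₃(PO₄)₂ that dissolves per liter, [Ba²⁺] = 3s and [PO₄³⁻] = 2s; let s denote this solubility.
Ksp = [Ba²⁺]^3[PO₄³⁻]^2 = (3s)^3 · (2s)^2 = 108s^5 = 3.9×10⁻³⁰
s = 5.1×10⁻⁷ M
[PO₄³⁻] = 2s = 1.0×10⁻⁶ M

1.0×10⁻⁶ M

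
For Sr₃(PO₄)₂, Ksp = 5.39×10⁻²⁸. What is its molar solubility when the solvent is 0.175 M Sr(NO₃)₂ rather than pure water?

Sr₃(PO₄)₂(s) ⇌ 3 Sr²⁺(aq) + 2 PO₄³⁻(aq)
Sr²⁺ is already present at 0.175 M. If s mol/L of Sr₃(PO₄)₂ dissolves, [PO₄³⁻] = 2s while [Sr²⁺] ≈ 0.175 M.
Ksp = [Sr²⁺]^3[PO₄³⁻]^2 = (0.175)^3(2s)^2
(2s)^2 = 5.39×10⁻²⁸ / (0.175)^3 = 1.01×10⁻²⁵
s = 1.59×10⁻¹³ M

1.59×10⁻¹³ M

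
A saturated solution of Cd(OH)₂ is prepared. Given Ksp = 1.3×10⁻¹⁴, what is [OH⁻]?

3.0×10⁻⁵ M

Cd(OH)₂(s) ⇌ Cd²⁺(aq) + 2 OH⁻(aq)
Let s be the molar solubility. Then [Cd²⁺] = s and [OH⁻] = 2s.
Ksp = [Cd²⁺][OH⁻]^2 = s · (2s)^2 = 4s^3 = 1.3×10⁻¹⁴
s = 1.5×10⁻⁵ M
[OH⁻] = 2s = 3.0×10⁻⁵ M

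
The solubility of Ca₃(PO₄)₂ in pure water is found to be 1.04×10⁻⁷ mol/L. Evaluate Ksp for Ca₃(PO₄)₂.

Ca₃(PO₄)₂(s) ⇌ 3 Ca²⁺(aq) + 2 PO₄³⁻(aq)
Let s be the molar solubility. Then [Ca²⁺] = 3s and [PO₄³⁻] = 2s.
Ksp = [Ca²⁺]^3[PO₄³⁻]^2 = (3s)^3 · (2s)^2 = 108s^5
Ksp = 108 × (1.04×10⁻⁷)^5 = 1.31×10⁻³³

Ksp = 1.31×10⁻³³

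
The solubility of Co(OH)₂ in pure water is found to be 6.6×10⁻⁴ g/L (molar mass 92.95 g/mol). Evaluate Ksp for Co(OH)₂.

Convert to molarity: s = 6.6×10⁻⁴ / 92.95 = 7.101×10⁻⁶ mol/L
Co(OH)₂(s) ⇌ Co²⁺(aq) + 2 OH⁻(aq)
Call the molar solubility s, so that [Co²⁺] = s and [OH⁻] = 2s.
Ksp = [Co²⁺][OH⁻]^2 = s · (2s)^2 = 4s^3
Ksp = 4 × (7.101×10⁻⁶)^3 = 1.4×10⁻¹⁵

Ksp = 1.4×10⁻¹⁵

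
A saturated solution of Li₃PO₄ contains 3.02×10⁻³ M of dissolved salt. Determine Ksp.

Li₃PO₄(s) ⇌ 3 Li⁺(aq) + PO₄³⁻(aq)
Let s be the molar solubility. Then [Li⁺] = 3s and [PO₄³⁻] = s.
Ksp = [Li⁺]^3[PO₄³⁻] = (3s)^3 · s = 27s^4
Ksp = 27 × (3.02×10⁻³)^4 = 2.25×10⁻⁹

Ksp = 2.25×10⁻⁹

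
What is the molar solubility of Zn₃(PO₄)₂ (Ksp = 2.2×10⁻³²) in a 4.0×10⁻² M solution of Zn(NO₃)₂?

9.3×10⁻¹⁵ M

Zn₃(PO₄)₂(s) ⇌ 3 Zn²⁺(aq) + 2 PO₄³⁻(aq)
With Zn²⁺ already at 4.0×10⁻² M and s small, take [Zn²⁺] ≈ 4.0×10⁻² M and [PO₄³⁻] = 2s.
Ksp = [Zn²⁺]^3[PO₄³⁻]^2 = (4.0×10⁻²)^3(2s)^2
(2s)^2 = 2.2×10⁻³² / (4.0×10⁻²)^3 = 3.4×10⁻²⁸
s = 9.3×10⁻¹⁵ M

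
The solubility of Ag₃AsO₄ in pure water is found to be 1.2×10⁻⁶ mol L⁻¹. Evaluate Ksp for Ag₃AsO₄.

Ag₃AsO₄(s) ⇌ 3 Ag⁺(aq) + AsO₄³⁻(aq)
Call the molar solubility s, so that [Ag⁺] = 3s and [AsO₄³⁻] = s.
Ksp = [Ag⁺]^3[AsO₄³⁻] = (3s)^3 · s = 27s^4
Ksp = 27 × (1.2×10⁻⁶)^4 = 5.6×10⁻²³

Ksp = 5.6×10⁻²³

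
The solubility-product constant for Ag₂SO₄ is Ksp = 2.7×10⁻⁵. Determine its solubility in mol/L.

Ag₂SO₄(s) ⇌ 2 Ag⁺(aq) + SO₄²⁻(aq)
For each mole of Ag₂SO₄ that dissolves per liter, [Ag⁺] = 2s and [SO₄²⁻] = s; let s denote this solubility.
Ksp = [Ag⁺]^2[SO₄²⁻] = (2s)^2 · s = 4s^3
4s^3 = 2.7×10⁻⁵  ⇒  s^3 = 6.8×10⁻⁶
Taking the 3rd root, s = 1.9×10⁻² mol L⁻¹.

1.9×10⁻² M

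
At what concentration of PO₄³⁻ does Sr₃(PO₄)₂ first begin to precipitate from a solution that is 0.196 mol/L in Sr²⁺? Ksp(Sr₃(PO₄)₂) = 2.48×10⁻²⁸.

1.81×10⁻¹³ M

The threshold for precipitation is Q = Ksp.
Sr₃(PO₄)₂(s) ⇌ 3 Sr²⁺(aq) + 2 PO₄³⁻(aq)
Ksp = [Sr²⁺]^3[PO₄³⁻]^2 = [PO₄³⁻]^2(0.196)^3
[PO₄³⁻]^2 = 2.48×10⁻²⁸ / (0.196)^3 = 3.29×10⁻²⁶
[PO₄³⁻] = 1.81×10⁻¹³ mol/L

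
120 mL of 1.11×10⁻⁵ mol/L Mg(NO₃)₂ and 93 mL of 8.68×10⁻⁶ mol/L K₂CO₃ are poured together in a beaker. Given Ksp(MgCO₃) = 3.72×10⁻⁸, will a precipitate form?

No

The combined volume is 213 mL.
[Mg²⁺] = (1.11×10⁻⁵)(120)/213 = 6.25×10⁻⁶ mol/L
[CO₃²⁻] = (8.68×10⁻⁶)(93)/213 = 3.79×10⁻⁶ mol/L
Q = [Mg²⁺][CO₃²⁻] = 2.37×10⁻¹¹
Since Q (2.37×10⁻¹¹) is less than Ksp (3.72×10⁻⁸), no MgCO₃ precipitates.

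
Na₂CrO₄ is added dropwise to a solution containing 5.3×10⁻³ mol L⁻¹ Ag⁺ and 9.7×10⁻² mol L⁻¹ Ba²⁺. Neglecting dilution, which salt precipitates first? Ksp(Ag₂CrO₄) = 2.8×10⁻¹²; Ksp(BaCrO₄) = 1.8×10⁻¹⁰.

The threshold for precipitation is Q = Ksp.
For Ag₂CrO₄: [CrO₄²⁻] = (Ksp/[Ag⁺]^2) = 1.0×10⁻⁷ mol L⁻¹
For BaCrO₄: [CrO₄²⁻] = (Ksp/[Ba²⁺]) = 1.9×10⁻⁹ mol L⁻¹
The smaller threshold [CrO₄²⁻] is reached first, so BaCrO₄ precipitates first.

BaCrO₄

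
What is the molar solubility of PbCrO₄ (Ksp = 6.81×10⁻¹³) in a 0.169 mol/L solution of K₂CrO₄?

4.03×10⁻¹² M

PbCrO₄(s) ⇌ Pb²⁺(aq) + CrO₄²⁻(aq)
The solution already contains CrO₄²⁻ at 0.169 mol/L. Let s be the molar solubility of PbCrO₄.
[CrO₄²⁻] ≈ 0.169 mol/L (common ion dominates); [Pb²⁺] = s.
Ksp = [Pb²⁺][CrO₄²⁻] = s(0.169)
s = 6.81×10⁻¹³ / (0.169) = 4.03×10⁻¹²
s = 4.03×10⁻¹² mol/L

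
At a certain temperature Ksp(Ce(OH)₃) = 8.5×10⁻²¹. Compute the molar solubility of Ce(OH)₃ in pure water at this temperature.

4.2×10⁻⁶ M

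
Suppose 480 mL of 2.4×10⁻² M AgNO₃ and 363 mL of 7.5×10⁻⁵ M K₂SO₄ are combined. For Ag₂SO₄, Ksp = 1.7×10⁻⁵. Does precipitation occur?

Total volume after mixing = 480 + 363 = 843 mL.
[Ag⁺] = (2.4×10⁻²)(480)/843 = 1.4×10⁻² M
[SO₄²⁻] = (7.5×10⁻⁵)(363)/843 = 3.2×10⁻⁵ M
Q = [Ag⁺]^2[SO₄²⁻] = 6.0×10⁻⁹
Q < Ksp (6.0×10⁻⁹ vs 1.7×10⁻⁵); the solution remains unsaturated and no precipitate forms.

No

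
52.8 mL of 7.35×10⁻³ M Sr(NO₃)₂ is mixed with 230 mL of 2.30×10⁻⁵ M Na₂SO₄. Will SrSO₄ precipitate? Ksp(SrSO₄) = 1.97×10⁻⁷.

No

After mixing, V = 52.8 mL + 230 mL = 282.8 mL.
[Sr²⁺] = (7.35×10⁻³)(52.8)/282.8 = 1.37×10⁻³ M
[SO₄²⁻] = (2.30×10⁻⁵)(230)/282.8 = 1.87×10⁻⁵ M
Q = [Sr²⁺][SO₄²⁻] = 2.57×10⁻⁸
Since Q (2.57×10⁻⁸) is less than Ksp (1.97×10⁻⁷), no SrSO₄ precipitates.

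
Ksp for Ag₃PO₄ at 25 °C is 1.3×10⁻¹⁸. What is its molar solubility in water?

Ag₃PO₄(s) ⇌ 3 Ag⁺(aq) + PO₄³⁻(aq)
If s mol/L of Ag₃PO₄ dissolves, [Ag⁺] = 3s and [PO₄³⁻] = s.
Ksp = [Ag⁺]^3[PO₄³⁻] = (3s)^3 · s = 27s^4
27s^4 = 1.3×10⁻¹⁸  ⇒  s^4 = 4.8×10⁻²⁰
s = 1.5×10⁻⁵ mol/L

1.5×10⁻⁵ M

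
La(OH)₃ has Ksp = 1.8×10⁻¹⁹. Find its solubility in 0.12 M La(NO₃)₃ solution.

La(OH)₃(s) ⇌ La³⁺(aq) + 3 OH⁻(aq)
With La³⁺ already at 0.12 M and s small, take [La³⁺] ≈ 0.12 M and [OH⁻] = 3s.
Ksp = [La³⁺][OH⁻]^3 = (0.12)(3s)^3
(3s)^3 = 1.8×10⁻¹⁹ / (0.12) = 1.5×10⁻¹⁸
s = 3.8×10⁻⁷ M

3.8×10⁻⁷ M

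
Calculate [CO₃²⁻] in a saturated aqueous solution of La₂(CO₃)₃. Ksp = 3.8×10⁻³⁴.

2.4×10⁻⁷ M

La₂(CO₃)₃(s) ⇌ 2 La³⁺(aq) + 3 CO₃²⁻(aq)
Let s be the molar solubility. Then [La³⁺] = 2s and [CO₃²⁻] = 3s.
Ksp = [La³⁺]^2[CO₃²⁻]^3 = (2s)^2 · (3s)^3 = 108s^5 = 3.8×10⁻³⁴
s = 8.1×10⁻⁸ M
[CO₃²⁻] = 3s = 2.4×10⁻⁷ M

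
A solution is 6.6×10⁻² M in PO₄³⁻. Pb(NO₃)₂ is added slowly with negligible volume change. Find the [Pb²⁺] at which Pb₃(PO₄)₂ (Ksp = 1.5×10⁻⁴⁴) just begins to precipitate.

1.5×10⁻¹⁴ M

Each salt precipitates once Q = Ksp for that salt.
Pb₃(PO₄)₂(s) ⇌ 3 Pb²⁺(aq) + 2 PO₄³⁻(aq)
Ksp = [Pb²⁺]^3[PO₄³⁻]^2 = [Pb²⁺]^3(6.6×10⁻²)^2
[Pb²⁺]^3 = 1.5×10⁻⁴⁴ / (6.6×10⁻²)^2 = 3.4×10⁻⁴²
[Pb²⁺] = 1.5×10⁻¹⁴ M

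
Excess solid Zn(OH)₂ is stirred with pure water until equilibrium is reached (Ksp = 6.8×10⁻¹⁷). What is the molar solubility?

2.6×10⁻⁶ M

Zn(OH)₂(s) ⇌ Zn²⁺(aq) + 2 OH⁻(aq)
Call the molar solubility s, so that [Zn²⁺] = s and [OH⁻] = 2s.
Ksp = [Zn²⁺][OH⁻]^2 = s · (2s)^2 = 4s^3
4s^3 = 6.8×10⁻¹⁷  ⇒  s^3 = 1.7×10⁻¹⁷
s = (1.7×10⁻¹⁷)^(1/3) = 2.6×10⁻⁶ mol/L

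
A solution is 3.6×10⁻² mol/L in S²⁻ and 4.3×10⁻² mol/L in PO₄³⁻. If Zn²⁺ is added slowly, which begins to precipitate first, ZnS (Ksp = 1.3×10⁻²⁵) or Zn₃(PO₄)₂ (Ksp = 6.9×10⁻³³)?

Each salt precipitates once Q = Ksp for that salt.
For ZnS: [Zn²⁺] = (Ksp/[S²⁻]) = 3.6×10⁻²⁴ mol/L
For Zn₃(PO₄)₂: [Zn²⁺] = (Ksp/[PO₄³⁻]^2)^(1/3) = 1.6×10⁻¹⁰ mol/L
Since ZnS needs less Zn²⁺ to reach saturation, it precipitates first.

ZnS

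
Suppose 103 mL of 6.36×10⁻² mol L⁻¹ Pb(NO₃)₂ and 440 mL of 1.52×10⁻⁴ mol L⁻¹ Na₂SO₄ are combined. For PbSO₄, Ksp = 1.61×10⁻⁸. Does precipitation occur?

The combined volume is 543 mL.
[Pb²⁺] = (6.36×10⁻²)(103)/543 = 1.21×10⁻² mol L⁻¹
[SO₄²⁻] = (1.52×10⁻⁴)(440)/543 = 1.23×10⁻⁴ mol L⁻¹
Q = [Pb²⁺][SO₄²⁻] = 1.49×10⁻⁶
Because Q > Ksp (1.49×10⁻⁶ vs 1.61×10⁻⁸), a precipitate of PbSO₄ forms.

Yes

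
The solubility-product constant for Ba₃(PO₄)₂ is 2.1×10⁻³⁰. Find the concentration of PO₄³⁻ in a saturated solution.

9.1×10⁻⁷ M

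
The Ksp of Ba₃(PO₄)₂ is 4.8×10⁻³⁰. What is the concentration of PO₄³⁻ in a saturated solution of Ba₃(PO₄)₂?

1.1×10⁻⁶ M

Ba₃(PO₄)₂(s) ⇌ 3 Ba²⁺(aq) + 2 PO₄³⁻(aq)
Let s be the molar solubility. Then [Ba²⁺] = 3s and [PO₄³⁻] = 2s.
Ksp = [Ba²⁺]^3[PO₄³⁻]^2 = (3s)^3 · (2s)^2 = 108s^5 = 4.8×10⁻³⁰
s = 5.4×10⁻⁷ M
[PO₄³⁻] = 2s = 1.1×10⁻⁶ M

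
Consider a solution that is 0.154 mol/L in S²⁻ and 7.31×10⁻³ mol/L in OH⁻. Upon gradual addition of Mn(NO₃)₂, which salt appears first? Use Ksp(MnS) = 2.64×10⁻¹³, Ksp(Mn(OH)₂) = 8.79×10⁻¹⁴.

MnS

Precipitation of each salt begins when its ion product equals Ksp.
For MnS: [Mn²⁺] = (Ksp/[S²⁻]) = 1.71×10⁻¹² mol/L
For Mn(OH)₂: [Mn²⁺] = (Ksp/[OH⁻]^2) = 1.64×10⁻⁹ mol/L
Since MnS needs less Mn²⁺ to reach saturation, it precipitates first.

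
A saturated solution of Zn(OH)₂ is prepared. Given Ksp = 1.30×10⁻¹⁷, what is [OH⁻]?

2.96×10⁻⁶ M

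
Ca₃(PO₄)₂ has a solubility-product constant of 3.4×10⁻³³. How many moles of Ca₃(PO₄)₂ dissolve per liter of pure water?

Ca₃(PO₄)₂(s) ⇌ 3 Ca²⁺(aq) + 2 PO₄³⁻(aq)
If s mol/L of Ca₃(PO₄)₂ dissolves, [Ca²⁺] = 3s and [PO₄³⁻] = 2s.
Ksp = [Ca²⁺]^3[PO₄³⁻]^2 = (3s)^3 · (2s)^2 = 108s^5
108s^5 = 3.4×10⁻³³  ⇒  s^5 = 3.1×10⁻³⁵
s = (3.1×10⁻³⁵)^(1/5) = 1.3×10⁻⁷ mol/L

1.3×10⁻⁷ M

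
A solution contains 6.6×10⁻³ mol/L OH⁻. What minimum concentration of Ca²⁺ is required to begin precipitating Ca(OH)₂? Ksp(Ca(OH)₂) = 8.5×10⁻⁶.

Precipitation of each salt begins when its ion product equals Ksp.
Ca(OH)₂(s) ⇌ Ca²⁺(aq) + 2 OH⁻(aq)
Ksp = [Ca²⁺][OH⁻]^2 = [Ca²⁺](6.6×10⁻³)^2
[Ca²⁺] = 8.5×10⁻⁶ / (6.6×10⁻³)^2 = 0.20
[Ca²⁺] = 0.20 mol/L

0.20 M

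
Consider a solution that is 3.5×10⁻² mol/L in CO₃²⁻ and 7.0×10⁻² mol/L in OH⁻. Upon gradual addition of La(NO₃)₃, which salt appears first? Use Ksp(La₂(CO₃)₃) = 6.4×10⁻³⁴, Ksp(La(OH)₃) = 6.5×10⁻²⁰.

The threshold for precipitation is Q = Ksp.
For La₂(CO₃)₃: [La³⁺] = (Ksp/[CO₃²⁻]^3)^(1/2) = 3.9×10⁻¹⁵ mol/L
For La(OH)₃: [La³⁺] = (Ksp/[OH⁻]^3) = 1.9×10⁻¹⁶ mol/L
Since La(OH)₃ needs less La³⁺ to reach saturation, it precipitates first.

La(OH)₃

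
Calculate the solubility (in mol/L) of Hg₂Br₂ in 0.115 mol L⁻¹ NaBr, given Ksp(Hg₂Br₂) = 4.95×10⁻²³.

3.74×10⁻²¹ M

Hg₂Br₂(s) ⇌ Hg₂²⁺(aq) + 2 Br⁻(aq)
Br⁻ is already present at 0.115 mol L⁻¹. If s mol/L of Hg₂Br₂ dissolves, [Hg₂²⁺] = s while [Br⁻] ≈ 0.115 mol L⁻¹.
Ksp = [Hg₂²⁺][Br⁻]^2 = s(0.115)^2
s = 4.95×10⁻²³ / (0.115)^2 = 3.74×10⁻²¹
s = 3.74×10⁻²¹ mol L⁻¹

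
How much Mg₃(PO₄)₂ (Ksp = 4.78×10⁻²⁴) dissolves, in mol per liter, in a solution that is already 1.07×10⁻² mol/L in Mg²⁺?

Mg₃(PO₄)₂(s) ⇌ 3 Mg²⁺(aq) + 2 PO₄³⁻(aq)
The solution already contains Mg²⁺ at 1.07×10⁻² mol/L. Let s be the molar solubility of Mg₃(PO₄)₂.
[Mg²⁺] ≈ 1.07×10⁻² mol/L (common ion dominates); [PO₄³⁻] = 2s.
Ksp = [Mg²⁺]^3[PO₄³⁻]^2 = (1.07×10⁻²)^3(2s)^2
(2s)^2 = 4.78×10⁻²⁴ / (1.07×10⁻²)^3 = 3.90×10⁻¹⁸
s = 9.88×10⁻¹⁰ mol/L

9.88×10⁻¹⁰ M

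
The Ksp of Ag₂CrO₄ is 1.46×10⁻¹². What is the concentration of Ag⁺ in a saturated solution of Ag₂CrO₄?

1.43×10⁻⁴ M

Ag₂CrO₄(s) ⇌ 2 Ag⁺(aq) + CrO₄²⁻(aq)
Call the molar solubility s, so that [Ag⁺] = 2s and [CrO₄²⁻] = s.
Ksp = [Ag⁺]^2[CrO₄²⁻] = (2s)^2 · s = 4s^3 = 1.46×10⁻¹²
s = 7.15×10⁻⁵ mol/L
[Ag⁺] = 2s = 1.43×10⁻⁴ mol/L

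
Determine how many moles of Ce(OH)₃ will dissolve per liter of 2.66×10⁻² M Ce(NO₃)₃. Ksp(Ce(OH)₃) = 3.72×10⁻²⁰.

3.73×10⁻⁷ M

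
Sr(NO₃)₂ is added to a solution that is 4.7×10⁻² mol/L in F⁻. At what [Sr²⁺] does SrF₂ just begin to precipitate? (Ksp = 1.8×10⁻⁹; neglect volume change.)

Precipitation begins when Q = Ksp.
SrF₂(s) ⇌ Sr²⁺(aq) + 2 F⁻(aq)
Ksp = [Sr²⁺][F⁻]^2 = [Sr²⁺](4.7×10⁻²)^2
[Sr²⁺] = 1.8×10⁻⁹ / (4.7×10⁻²)^2 = 8.1×10⁻⁷
[Sr²⁺] = 8.1×10⁻⁷ mol/L

8.1×10⁻⁷ M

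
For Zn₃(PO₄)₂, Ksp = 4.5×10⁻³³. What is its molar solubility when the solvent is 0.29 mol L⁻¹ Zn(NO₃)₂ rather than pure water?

Zn₃(PO₄)₂(s) ⇌ 3 Zn²⁺(aq) + 2 PO₄³⁻(aq)
Zn²⁺ is already present at 0.29 mol L⁻¹. If s mol/L of Zn₃(PO₄)₂ dissolves, [PO₄³⁻] = 2s while [Zn²⁺] ≈ 0.29 mol L⁻¹.
Ksp = [Zn²⁺]^3[PO₄³⁻]^2 = (0.29)^3(2s)^2
(2s)^2 = 4.5×10⁻³³ / (0.29)^3 = 1.8×10⁻³¹
s = 2.1×10⁻¹⁶ mol L⁻¹

2.1×10⁻¹⁶ M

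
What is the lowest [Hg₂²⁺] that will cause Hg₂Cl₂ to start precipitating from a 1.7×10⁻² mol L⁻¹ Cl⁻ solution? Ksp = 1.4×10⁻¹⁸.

4.8×10⁻¹⁵ M

A salt starts to precipitate once the ion product Q reaches its Ksp.
Hg₂Cl₂(s) ⇌ Hg₂²⁺(aq) + 2 Cl⁻(aq)
Ksp = [Hg₂²⁺][Cl⁻]^2 = [Hg₂²⁺](1.7×10⁻²)^2
[Hg₂²⁺] = 1.4×10⁻¹⁸ / (1.7×10⁻²)^2 = 4.8×10⁻¹⁵
[Hg₂²⁺] = 4.8×10⁻¹⁵ mol L⁻¹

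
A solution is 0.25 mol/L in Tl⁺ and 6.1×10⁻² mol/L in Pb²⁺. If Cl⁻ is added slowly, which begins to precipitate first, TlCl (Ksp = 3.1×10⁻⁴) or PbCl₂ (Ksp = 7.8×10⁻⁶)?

TlCl

A salt starts to precipitate once the ion product Q reaches its Ksp.
For TlCl: [Cl⁻] = (Ksp/[Tl⁺]) = 1.2×10⁻³ mol/L
For PbCl₂: [Cl⁻] = (Ksp/[Pb²⁺])^(1/2) = 1.1×10⁻² mol/L
The smaller threshold [Cl⁻] is reached first, so TlCl precipitates first.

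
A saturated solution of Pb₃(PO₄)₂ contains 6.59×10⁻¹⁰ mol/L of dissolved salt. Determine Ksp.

Pb₃(PO₄)₂(s) ⇌ 3 Pb²⁺(aq) + 2 PO₄³⁻(aq)
Let s be the molar solubility. Then [Pb²⁺] = 3s and [PO₄³⁻] = 2s.
Ksp = [Pb²⁺]^3[PO₄³⁻]^2 = (3s)^3 · (2s)^2 = 108s^5
Ksp = 108 × (6.59×10⁻¹⁰)^5 = 1.34×10⁻⁴⁴

Ksp = 1.34×10⁻⁴⁴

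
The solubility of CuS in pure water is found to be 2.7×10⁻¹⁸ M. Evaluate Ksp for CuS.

Ksp = 7.3×10⁻³⁶

CuS(s) ⇌ Cu²⁺(aq) + S²⁻(aq)
Let s be the molar solubility. Then [Cu²⁺] = s and [S²⁻] = s.
Ksp = [Cu²⁺][S²⁻] = s · s = s^2
Ksp = (2.7×10⁻¹⁸)^2 = 7.3×10⁻³⁶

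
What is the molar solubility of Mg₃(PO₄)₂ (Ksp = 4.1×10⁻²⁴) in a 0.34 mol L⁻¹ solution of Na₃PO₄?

1.1×10⁻⁸ M

Mg₃(PO₄)₂(s) ⇌ 3 Mg²⁺(aq) + 2 PO₄³⁻(aq)
PO₄³⁻ is already present at 0.34 mol L⁻¹. If s mol/L of Mg₃(PO₄)₂ dissolves, [Mg²⁺] = 3s while [PO₄³⁻] ≈ 0.34 mol L⁻¹.
Ksp = [Mg²⁺]^3[PO₄³⁻]^2 = (3s)^3(0.34)^2
(3s)^3 = 4.1×10⁻²⁴ / (0.34)^2 = 3.5×10⁻²³
s = 1.1×10⁻⁸ mol L⁻¹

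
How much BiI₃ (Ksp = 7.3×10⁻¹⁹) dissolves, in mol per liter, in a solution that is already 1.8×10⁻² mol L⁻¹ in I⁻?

1.3×10⁻¹³ M

BiI₃(s) ⇌ Bi³⁺(aq) + 3 I⁻(aq)
The solution already contains I⁻ at 1.8×10⁻² mol L⁻¹. Let s be the molar solubility of BiI₃.
[I⁻] ≈ 1.8×10⁻² mol L⁻¹ (common ion dominates); [Bi³⁺] = s.
Ksp = [Bi³⁺][I⁻]^3 = s(1.8×10⁻²)^3
s = 7.3×10⁻¹⁹ / (1.8×10⁻²)^3 = 1.3×10⁻¹³
s = 1.3×10⁻¹³ mol L⁻¹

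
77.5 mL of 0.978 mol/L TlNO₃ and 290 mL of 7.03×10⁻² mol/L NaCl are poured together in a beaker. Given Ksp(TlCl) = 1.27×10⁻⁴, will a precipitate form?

Total volume after mixing = 77.5 + 290 = 367.5 mL.
[Tl⁺] = (0.978)(77.5)/367.5 = 0.206 mol/L
[Cl⁻] = (7.03×10⁻²)(290)/367.5 = 5.55×10⁻² mol/L
Q = [Tl⁺][Cl⁻] = 1.14×10⁻²
Because Q > Ksp (1.14×10⁻² vs 1.27×10⁻⁴), a precipitate of TlCl forms.

Yes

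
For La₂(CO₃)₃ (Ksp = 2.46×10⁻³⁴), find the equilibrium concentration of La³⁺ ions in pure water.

La₂(CO₃)₃(s) ⇌ 2 La³⁺(aq) + 3 CO₃²⁻(aq)
For each mole of La₂(CO₃)₃ that dissolves per liter, [La³⁺] = 2s and [CO₃²⁻] = 3s; let s denote this solubility.
Ksp = [La³⁺]^2[CO₃²⁻]^3 = (2s)^2 · (3s)^3 = 108s^5 = 2.46×10⁻³⁴
s = 7.44×10⁻⁸ M
[La³⁺] = 2s = 1.49×10⁻⁷ M

1.49×10⁻⁷ M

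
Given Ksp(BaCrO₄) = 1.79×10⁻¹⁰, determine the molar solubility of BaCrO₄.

BaCrO₄(s) ⇌ Ba²⁺(aq) + CrO₄²⁻(aq)
Call the molar solubility s, so that [Ba²⁺] = s and [CrO₄²⁻] = s.
Ksp = [Ba²⁺][CrO₄²⁻] = s · s = s^2
s^2 = 1.79×10⁻¹⁰
s = 1.34×10⁻⁵ mol L⁻¹

1.34×10⁻⁵ M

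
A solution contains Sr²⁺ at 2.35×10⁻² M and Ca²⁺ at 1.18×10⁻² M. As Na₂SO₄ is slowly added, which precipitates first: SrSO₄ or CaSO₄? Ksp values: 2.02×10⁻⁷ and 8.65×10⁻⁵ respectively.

SrSO₄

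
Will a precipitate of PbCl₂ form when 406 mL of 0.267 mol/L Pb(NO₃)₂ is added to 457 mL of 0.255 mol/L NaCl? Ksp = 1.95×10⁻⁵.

Yes

The combined volume is 863 mL.
[Pb²⁺] = (0.267)(406)/863 = 0.126 mol/L
[Cl⁻] = (0.255)(457)/863 = 0.135 mol/L
Q = [Pb²⁺][Cl⁻]^2 = 2.29×10⁻³
Since Q (2.29×10⁻³) exceeds Ksp (1.95×10⁻⁵), PbCl₂ will precipitate.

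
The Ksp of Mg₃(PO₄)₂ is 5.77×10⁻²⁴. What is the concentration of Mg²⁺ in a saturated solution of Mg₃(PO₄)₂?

Mg₃(PO₄)₂(s) ⇌ 3 Mg²⁺(aq) + 2 PO₄³⁻(aq)
With molar solubility s: [Mg²⁺] = 3s, [PO₄³⁻] = 2s.
Ksp = [Mg²⁺]^3[PO₄³⁻]^2 = (3s)^3 · (2s)^2 = 108s^5 = 5.77×10⁻²⁴
s = 8.82×10⁻⁶ mol/L
[Mg²⁺] = 3s = 2.65×10⁻⁵ mol/L

2.65×10⁻⁵ M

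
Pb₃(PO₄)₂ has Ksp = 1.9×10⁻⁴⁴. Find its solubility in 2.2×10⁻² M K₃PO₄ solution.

Pb₃(PO₄)₂(s) ⇌ 3 Pb²⁺(aq) + 2 PO₄³⁻(aq)
PO₄³⁻ is already present at 2.2×10⁻² M. If s mol/L of Pb₃(PO₄)₂ dissolves, [Pb²⁺] = 3s while [PO₄³⁻] ≈ 2.2×10⁻² M.
Ksp = [Pb²⁺]^3[PO₄³⁻]^2 = (3s)^3(2.2×10⁻²)^2
(3s)^3 = 1.9×10⁻⁴⁴ / (2.2×10⁻²)^2 = 3.9×10⁻⁴¹
s = 1.1×10⁻¹⁴ M

1.1×10⁻¹⁴ M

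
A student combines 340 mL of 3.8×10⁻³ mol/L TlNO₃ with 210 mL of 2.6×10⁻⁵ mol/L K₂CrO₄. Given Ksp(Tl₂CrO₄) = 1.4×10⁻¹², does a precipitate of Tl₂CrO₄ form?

Yes

After mixing, V = 340 mL + 210 mL = 550 mL.
[Tl⁺] = (3.8×10⁻³)(340)/550 = 2.3×10⁻³ mol/L
[CrO₄²⁻] = (2.6×10⁻⁵)(210)/550 = 9.9×10⁻⁶ mol/L
Q = [Tl⁺]^2[CrO₄²⁻] = 5.5×10⁻¹¹
Because Q > Ksp (5.5×10⁻¹¹ vs 1.4×10⁻¹²), a precipitate of Tl₂CrO₄ forms.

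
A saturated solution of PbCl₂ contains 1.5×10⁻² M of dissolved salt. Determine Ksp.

Ksp = 1.4×10⁻⁵

PbCl₂(s) ⇌ Pb²⁺(aq) + 2 Cl⁻(aq)
Call the molar solubility s, so that [Pb²⁺] = s and [Cl⁻] = 2s.
Ksp = [Pb²⁺][Cl⁻]^2 = s · (2s)^2 = 4s^3
Ksp = 4 × (1.5×10⁻²)^3 = 1.4×10⁻⁵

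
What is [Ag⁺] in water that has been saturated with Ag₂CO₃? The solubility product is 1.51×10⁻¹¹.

Ag₂CO₃(s) ⇌ 2 Ag⁺(aq) + CO₃²⁻(aq)
If s mol/L of Ag₂CO₃ dissolves, [Ag⁺] = 2s and [CO₃²⁻] = s.
Ksp = [Ag⁺]^2[CO₃²⁻] = (2s)^2 · s = 4s^3 = 1.51×10⁻¹¹
s = 1.56×10⁻⁴ mol/L
[Ag⁺] = 2s = 3.11×10⁻⁴ mol/L

3.11×10⁻⁴ M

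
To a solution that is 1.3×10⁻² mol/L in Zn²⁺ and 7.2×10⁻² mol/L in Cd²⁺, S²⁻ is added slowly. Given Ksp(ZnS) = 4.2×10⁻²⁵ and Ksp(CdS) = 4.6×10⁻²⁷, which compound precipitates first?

The threshold for precipitation is Q = Ksp.
For ZnS: [S²⁻] = (Ksp/[Zn²⁺]) = 3.2×10⁻²³ mol/L
For CdS: [S²⁻] = (Ksp/[Cd²⁺]) = 6.4×10⁻²⁶ mol/L
The smaller threshold [S²⁻] is reached first, so CdS precipitates first.

CdS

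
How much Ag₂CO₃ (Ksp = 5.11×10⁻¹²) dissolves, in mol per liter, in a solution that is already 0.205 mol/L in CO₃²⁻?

Ag₂CO₃(s) ⇌ 2 Ag⁺(aq) + CO₃²⁻(aq)
CO₃²⁻ is already present at 0.205 mol/L. If s mol/L of Ag₂CO₃ dissolves, [Ag⁺] = 2s while [CO₃²⁻] ≈ 0.205 mol/L.
Ksp = [Ag⁺]^2[CO₃²⁻] = (2s)^2(0.205)
(2s)^2 = 5.11×10⁻¹² / (0.205) = 2.49×10⁻¹¹
s = 2.50×10⁻⁶ mol/L

2.50×10⁻⁶ M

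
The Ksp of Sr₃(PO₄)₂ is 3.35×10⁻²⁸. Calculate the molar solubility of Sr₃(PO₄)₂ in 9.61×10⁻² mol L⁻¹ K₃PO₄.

Sr₃(PO₄)₂(s) ⇌ 3 Sr²⁺(aq) + 2 PO₄³⁻(aq)
The solution already contains PO₄³⁻ at 9.61×10⁻² mol L⁻¹. Let s be the molar solubility of Sr₃(PO₄)₂.
[PO₄³⁻] ≈ 9.61×10⁻² mol L⁻¹ (common ion dominates); [Sr²⁺] = 3s.
Ksp = [Sr²⁺]^3[PO₄³⁻]^2 = (3s)^3(9.61×10⁻²)^2
(3s)^3 = 3.35×10⁻²⁸ / (9.61×10⁻²)^2 = 3.63×10⁻²⁶
s = 1.10×10⁻⁹ mol L⁻¹

1.10×10⁻⁹ M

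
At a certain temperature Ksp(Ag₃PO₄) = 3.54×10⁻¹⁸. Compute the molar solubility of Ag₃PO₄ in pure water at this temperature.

1.90×10⁻⁵ M

Ag₃PO₄(s) ⇌ 3 Ag⁺(aq) + PO₄³⁻(aq)
If s mol/L of Ag₃PO₄ dissolves, [Ag⁺] = 3s and [PO₄³⁻] = s.
Ksp = [Ag⁺]^3[PO₄³⁻] = (3s)^3 · s = 27s^4
27s^4 = 3.54×10⁻¹⁸  ⇒  s^4 = 1.31×10⁻¹⁹
Taking the 4th root, s = 1.90×10⁻⁵ mol/L.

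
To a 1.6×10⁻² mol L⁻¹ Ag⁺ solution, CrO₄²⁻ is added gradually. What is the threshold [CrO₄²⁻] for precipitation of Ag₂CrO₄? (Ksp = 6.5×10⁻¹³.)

2.5×10⁻⁹ M

Precipitation of each salt begins when its ion product equals Ksp.
Ag₂CrO₄(s) ⇌ 2 Ag⁺(aq) + CrO₄²⁻(aq)
Ksp = [Ag⁺]^2[CrO₄²⁻] = [CrO₄²⁻](1.6×10⁻²)^2
[CrO₄²⁻] = 6.5×10⁻¹³ / (1.6×10⁻²)^2 = 2.5×10⁻⁹
[CrO₄²⁻] = 2.5×10⁻⁹ mol L⁻¹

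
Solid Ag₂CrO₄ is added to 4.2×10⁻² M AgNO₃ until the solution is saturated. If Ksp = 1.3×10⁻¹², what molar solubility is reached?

7.4×10⁻¹⁰ M

Ag₂CrO₄(s) ⇌ 2 Ag⁺(aq) + CrO₄²⁻(aq)
With Ag⁺ already at 4.2×10⁻² M and s small, take [Ag⁺] ≈ 4.2×10⁻² M and [CrO₄²⁻] = s.
Ksp = [Ag⁺]^2[CrO₄²⁻] = (4.2×10⁻²)^2s
s = 1.3×10⁻¹² / (4.2×10⁻²)^2 = 7.4×10⁻¹⁰
s = 7.4×10⁻¹⁰ M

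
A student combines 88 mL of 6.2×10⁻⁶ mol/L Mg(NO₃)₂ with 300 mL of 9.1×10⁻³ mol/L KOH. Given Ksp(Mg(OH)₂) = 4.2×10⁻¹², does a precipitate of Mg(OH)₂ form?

Yes

After mixing, V = 88 mL + 300 mL = 388 mL.
[Mg²⁺] = (6.2×10⁻⁶)(88)/388 = 1.4×10⁻⁶ mol/L
[OH⁻] = (9.1×10⁻³)(300)/388 = 7.0×10⁻³ mol/L
Q = [Mg²⁺][OH⁻]^2 = 7.0×10⁻¹¹
Q = 7.0×10⁻¹¹ > Ksp = 4.2×10⁻¹², so the solution is supersaturated and Mg(OH)₂ precipitates.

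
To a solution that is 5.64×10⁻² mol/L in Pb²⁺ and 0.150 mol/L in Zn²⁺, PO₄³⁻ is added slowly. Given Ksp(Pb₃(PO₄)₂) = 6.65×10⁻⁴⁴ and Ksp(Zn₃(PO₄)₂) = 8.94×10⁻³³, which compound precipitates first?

The threshold for precipitation is Q = Ksp.
For Pb₃(PO₄)₂: [PO₄³⁻] = (Ksp/[Pb²⁺]^3)^(1/2) = 1.93×10⁻²⁰ mol/L
For Zn₃(PO₄)₂: [PO₄³⁻] = (Ksp/[Zn²⁺]^3)^(1/2) = 1.63×10⁻¹⁵ mol/L
Pb₃(PO₄)₂ requires the lower [PO₄³⁻], so it precipitates first.

Pb₃(PO₄)₂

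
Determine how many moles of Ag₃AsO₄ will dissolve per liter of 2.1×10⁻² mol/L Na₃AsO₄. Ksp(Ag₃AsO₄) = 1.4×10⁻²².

Ag₃AsO₄(s) ⇌ 3 Ag⁺(aq) + AsO₄³⁻(aq)
The solution already contains AsO₄³⁻ at 2.1×10⁻² mol/L. Let s be the molar solubility of Ag₃AsO₄.
[AsO₄³⁻] ≈ 2.1×10⁻² mol/L (common ion dominates); [Ag⁺] = 3s.
Ksp = [Ag⁺]^3[AsO₄³⁻] = (3s)^3(2.1×10⁻²)
(3s)^3 = 1.4×10⁻²² / (2.1×10⁻²) = 6.7×10⁻²¹
s = 6.3×10⁻⁸ mol/L

6.3×10⁻⁸ M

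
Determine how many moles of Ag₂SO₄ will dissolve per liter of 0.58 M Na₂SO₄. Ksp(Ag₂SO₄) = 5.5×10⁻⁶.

Ag₂SO₄(s) ⇌ 2 Ag⁺(aq) + SO₄²⁻(aq)
Let s be the solubility of Ag₂SO₄ here. The common ion gives [SO₄²⁻] ≈ 0.58 M, and [Ag⁺] = 2s.
Ksp = [Ag⁺]^2[SO₄²⁻] = (2s)^2(0.58)
(2s)^2 = 5.5×10⁻⁶ / (0.58) = 9.5×10⁻⁶
s = 1.5×10⁻³ M

1.5×10⁻³ M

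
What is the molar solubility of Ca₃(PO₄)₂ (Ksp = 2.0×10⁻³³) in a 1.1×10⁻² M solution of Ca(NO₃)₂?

Ca₃(PO₄)₂(s) ⇌ 3 Ca²⁺(aq) + 2 PO₄³⁻(aq)
The solution already contains Ca²⁺ at 1.1×10⁻² M. Let s be the molar solubility of Ca₃(PO₄)₂.
[Ca²⁺] ≈ 1.1×10⁻² M (common ion dominates); [PO₄³⁻] = 2s.
Ksp = [Ca²⁺]^3[PO₄³⁻]^2 = (1.1×10⁻²)^3(2s)^2
(2s)^2 = 2.0×10⁻³³ / (1.1×10⁻²)^3 = 1.5×10⁻²⁷
s = 1.9×10⁻¹⁴ M

1.9×10⁻¹⁴ M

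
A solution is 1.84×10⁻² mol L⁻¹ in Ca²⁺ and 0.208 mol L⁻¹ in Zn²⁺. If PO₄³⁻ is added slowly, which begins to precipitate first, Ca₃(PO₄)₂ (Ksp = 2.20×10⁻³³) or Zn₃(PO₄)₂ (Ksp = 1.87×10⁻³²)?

Zn₃(PO₄)₂

Precipitation of each salt begins when its ion product equals Ksp.
For Ca₃(PO₄)₂: [PO₄³⁻] = (Ksp/[Ca²⁺]^3)^(1/2) = 1.88×10⁻¹⁴ mol L⁻¹
For Zn₃(PO₄)₂: [PO₄³⁻] = (Ksp/[Zn²⁺]^3)^(1/2) = 1.44×10⁻¹⁵ mol L⁻¹
The smaller threshold [PO₄³⁻] is reached first, so Zn₃(PO₄)₂ precipitates first.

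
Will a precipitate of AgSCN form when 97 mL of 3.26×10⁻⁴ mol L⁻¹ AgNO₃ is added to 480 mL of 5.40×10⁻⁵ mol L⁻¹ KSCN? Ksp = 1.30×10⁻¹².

The combined volume is 577 mL.
[Ag⁺] = (3.26×10⁻⁴)(97)/577 = 5.48×10⁻⁵ mol L⁻¹
[SCN⁻] = (5.40×10⁻⁵)(480)/577 = 4.49×10⁻⁵ mol L⁻¹
Q = [Ag⁺][SCN⁻] = 2.46×10⁻⁹
Q = 2.46×10⁻⁹ > Ksp = 1.30×10⁻¹², so the solution is supersaturated and AgSCN precipitates.

Yes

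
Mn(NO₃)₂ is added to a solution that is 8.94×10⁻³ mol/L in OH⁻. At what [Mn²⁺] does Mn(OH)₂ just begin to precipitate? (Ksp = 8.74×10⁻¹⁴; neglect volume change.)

1.09×10⁻⁹ M

Precipitation begins when Q = Ksp.
Mn(OH)₂(s) ⇌ Mn²⁺(aq) + 2 OH⁻(aq)
Ksp = [Mn²⁺][OH⁻]^2 = [Mn²⁺](8.94×10⁻³)^2
[Mn²⁺] = 8.74×10⁻¹⁴ / (8.94×10⁻³)^2 = 1.09×10⁻⁹
[Mn²⁺] = 1.09×10⁻⁹ mol/L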